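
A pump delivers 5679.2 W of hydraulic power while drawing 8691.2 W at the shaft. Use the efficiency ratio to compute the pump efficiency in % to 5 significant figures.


Approach: apply the efficiency ratio, eta = (P_out/P_in)*100.
eta = (5679.2 / 8691.2) * 100 = 65.344 %
Therefore the pump efficiency = 65.344 %.


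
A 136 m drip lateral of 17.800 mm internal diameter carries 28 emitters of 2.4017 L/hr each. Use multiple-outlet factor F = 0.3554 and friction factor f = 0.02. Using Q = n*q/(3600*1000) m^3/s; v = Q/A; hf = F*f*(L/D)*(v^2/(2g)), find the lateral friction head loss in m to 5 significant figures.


Q = 28*2.4017/(3600*1000) = 1.867989e-05 m^3/s
A = pi*(17.800e-3/2)^2 = 2.488456e-04 m^2, so v = Q/A = 0.07506620 m/s
hf = 0.3554*0.02*(136/0.017800)*(0.07506620^2/(2*9.81)) = 0.015598 m
Therefore the lateral friction head loss = 0.015598 m.


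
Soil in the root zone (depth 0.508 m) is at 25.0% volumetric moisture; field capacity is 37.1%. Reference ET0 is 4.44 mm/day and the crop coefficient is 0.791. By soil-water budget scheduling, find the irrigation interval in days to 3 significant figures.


Approach: apply soil-water budget scheduling, SMD = (FC-theta)/100*depth*1000; ETc = ET0*Kc; interval = SMD/ETc.
Step 1 — soil moisture deficit:
  SMD = (37.1 - 25.0)/100 * 0.508 * 1000 = 61.468 mm
Step 2 — daily crop ET (ETc = ET0*Kc):
  ETc = 4.44 * 0.791 = 3.5120 mm/day
Step 3 — irrigation interval (SMD/ETc):
  interval = 61.468 / 3.5120 = 17.5 days
Therefore the irrigation interval = 17.5 days.


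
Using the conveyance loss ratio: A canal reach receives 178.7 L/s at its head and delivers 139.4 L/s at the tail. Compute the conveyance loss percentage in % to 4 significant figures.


Approach: apply the conveyance loss ratio, loss% = ((Q_head - Q_tail)/Q_head)*100.
loss = ((178.7 - 139.4)/178.7)*100 = 21.99 %
Therefore the conveyance loss percentage = 21.99 %.


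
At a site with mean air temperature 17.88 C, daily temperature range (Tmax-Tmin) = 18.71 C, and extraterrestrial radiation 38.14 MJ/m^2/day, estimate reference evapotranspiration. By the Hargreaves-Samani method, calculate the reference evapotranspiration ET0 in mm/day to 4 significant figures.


Approach: apply the Hargreaves-Samani method, ET0 = 0.0023*(Tmean+17.8)*sqrt(Tmax-Tmin)*0.408*Ra.
ET0 = 0.0023*(17.88+17.8)*sqrt(18.71)*0.408*38.14 = 5.524 mm/day
Therefore the reference evapotranspiration ET0 = 5.524 mm/day.


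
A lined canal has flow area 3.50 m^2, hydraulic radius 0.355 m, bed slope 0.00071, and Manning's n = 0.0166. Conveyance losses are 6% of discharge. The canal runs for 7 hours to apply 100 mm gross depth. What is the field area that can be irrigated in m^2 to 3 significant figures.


Approach: apply Manning's equation with a conveyance and depth budget, Q = (1/n)*A*R^(2/3)*S^(1/2); Q_field = Q*(1-loss); Area = Q_field*t/(d/1000).
Step 1 — canal discharge (Manning's equation):
  Q = (1/0.0166) * 3.50 * 0.355^(2/3) * 0.00071^(1/2) = 2.8167 m^3/s
Step 2 — delivered flow: Q_field = 2.8167*(1 - 6/100) = 2.6477 m^3/s
Step 3 — volume delivered: V = 2.6477 * 7*3600 = 66722 m^3
Step 4 — area served: A = V / (depth/1000) = 66722 / 0.1 = 667000 m^2
Therefore the field area that can be irrigated = 667000 m^2.


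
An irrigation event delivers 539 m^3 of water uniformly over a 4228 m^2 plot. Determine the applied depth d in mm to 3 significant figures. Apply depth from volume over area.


Approach: apply depth from volume over area, d = (V/A)*1000.
d = (539 / 4228) * 1000 = 127 mm
Therefore the applied depth d = 127 mm.


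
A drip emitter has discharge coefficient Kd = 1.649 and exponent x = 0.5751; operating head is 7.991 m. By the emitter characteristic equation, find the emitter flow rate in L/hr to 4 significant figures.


Approach: apply the emitter characteristic equation, q = Kd * h^x.
q = 1.649 * 7.991^0.5751 = 5.449 L/hr
Therefore the emitter flow rate = 5.449 L/hr.


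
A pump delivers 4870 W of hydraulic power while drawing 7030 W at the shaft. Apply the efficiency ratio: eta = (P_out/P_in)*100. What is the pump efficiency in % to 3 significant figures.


eta = (4870 / 7030) * 100 = 69.3 %
Therefore the pump efficiency = 69.3 %.


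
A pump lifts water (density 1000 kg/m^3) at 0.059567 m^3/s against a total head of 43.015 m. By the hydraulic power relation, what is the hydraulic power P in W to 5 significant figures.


Approach: apply the hydraulic power relation, P = rho*g*Q*H.
P = 1000 * 9.81 * 0.059567 * 43.015 = 25136 W
Therefore the hydraulic power P = 25136 W.


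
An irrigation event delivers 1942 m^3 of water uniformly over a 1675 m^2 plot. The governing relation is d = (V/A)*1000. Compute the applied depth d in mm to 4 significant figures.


d = (1942 / 1675) * 1000 = 1159 mm
Therefore the applied depth d = 1159 mm.


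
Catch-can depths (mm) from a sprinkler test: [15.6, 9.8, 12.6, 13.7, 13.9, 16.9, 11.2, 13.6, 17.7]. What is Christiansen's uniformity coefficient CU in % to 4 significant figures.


Approach: apply Christiansen's uniformity coefficient, CU = (1 - mean_abs_deviation/mean)*100.
mean = 13.8889 mm
mean |d_i - mean| = 1.89877 mm
CU = (1 - 1.89877/13.8889)*100 = 86.33 %
Therefore Christiansen's uniformity coefficient CU = 86.33 %.


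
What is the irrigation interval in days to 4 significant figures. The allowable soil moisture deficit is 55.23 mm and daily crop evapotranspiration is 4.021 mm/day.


Approach: apply the irrigation interval relation, interval = SMD / ETc.
interval = 55.23 / 4.021 = 13.74 days
Therefore the irrigation interval = 13.74 days.


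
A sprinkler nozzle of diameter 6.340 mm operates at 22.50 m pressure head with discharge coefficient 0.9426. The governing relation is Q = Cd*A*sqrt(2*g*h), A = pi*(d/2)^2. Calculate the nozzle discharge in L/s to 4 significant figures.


A = pi*(6.340e-3/2)^2 = 3.15696e-05 m^2
Q = 0.9426 * 3.15696e-05 * sqrt(2*9.81*22.50) * 1000 = 0.6252 L/s
Therefore the nozzle discharge = 0.6252 L/s.


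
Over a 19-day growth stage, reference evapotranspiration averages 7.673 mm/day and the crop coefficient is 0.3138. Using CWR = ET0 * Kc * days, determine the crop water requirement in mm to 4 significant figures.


CWR = 7.673 * 0.3138 * 19 = 45.75 mm
Therefore the crop water requirement = 45.75 mm.


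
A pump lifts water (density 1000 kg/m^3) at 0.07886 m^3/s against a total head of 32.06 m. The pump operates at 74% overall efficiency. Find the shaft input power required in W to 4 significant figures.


Approach: apply hydraulic power then efficiency conversion, P = rho*g*Q*H; P_in = P/eta.
Step 1 — hydraulic power (P = rho*g*Q*H):
  P = 1000 * 9.81 * 0.07886 * 32.06 = 24802.1 W
Step 2 — input power: P_in = P/eta = 24802.1 / 0.74 = 33520 W
Therefore the shaft input power required = 33520 W.


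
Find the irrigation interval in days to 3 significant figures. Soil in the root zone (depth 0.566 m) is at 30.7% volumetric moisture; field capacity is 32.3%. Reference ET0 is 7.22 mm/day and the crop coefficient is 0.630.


Approach: apply soil-water budget scheduling, SMD = (FC-theta)/100*depth*1000; ETc = ET0*Kc; interval = SMD/ETc.
Step 1 — soil moisture deficit:
  SMD = (32.3 - 30.7)/100 * 0.566 * 1000 = 9.0560 mm
Step 2 — daily crop ET (ETc = ET0*Kc):
  ETc = 7.22 * 0.630 = 4.5486 mm/day
Step 3 — irrigation interval (SMD/ETc):
  interval = 9.0560 / 4.5486 = 1.99 days
Therefore the irrigation interval = 1.99 days.


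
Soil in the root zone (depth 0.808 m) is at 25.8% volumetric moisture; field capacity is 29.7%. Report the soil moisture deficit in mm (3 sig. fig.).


Approach: apply the soil moisture deficit relation, SMD = (FC - theta)/100 * depth * 1000.
SMD = (29.7 - 25.8)/100 * 0.808 * 1000 = 31.5 mm
Therefore the soil moisture deficit = 31.5 mm.


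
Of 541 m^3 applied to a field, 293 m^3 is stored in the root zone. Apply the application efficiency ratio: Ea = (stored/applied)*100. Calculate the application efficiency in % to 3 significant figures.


Ea = (293/541)*100 = 54.2 %
Therefore the application efficiency = 54.2 %.


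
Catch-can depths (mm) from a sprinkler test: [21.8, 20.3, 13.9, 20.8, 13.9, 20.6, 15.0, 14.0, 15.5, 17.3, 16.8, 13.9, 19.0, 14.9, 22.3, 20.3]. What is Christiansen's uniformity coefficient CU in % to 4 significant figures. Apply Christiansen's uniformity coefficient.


Approach: apply Christiansen's uniformity coefficient, CU = (1 - mean_abs_deviation/mean)*100.
mean = 17.5188 mm
mean |d_i - mean| = 2.80859 mm
CU = (1 - 2.80859/17.5188)*100 = 83.97 %
Therefore Christiansen's uniformity coefficient CU = 83.97 %.


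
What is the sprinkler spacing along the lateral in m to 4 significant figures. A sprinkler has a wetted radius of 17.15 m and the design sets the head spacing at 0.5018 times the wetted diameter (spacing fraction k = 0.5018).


Approach: apply the sprinkler spacing rule (spacing as a fraction of wetted diameter), S = k*(2*R).
S = 0.5018 * (2 * 17.15) = 17.21 m
Therefore the sprinkler spacing along the lateral = 17.21 m.


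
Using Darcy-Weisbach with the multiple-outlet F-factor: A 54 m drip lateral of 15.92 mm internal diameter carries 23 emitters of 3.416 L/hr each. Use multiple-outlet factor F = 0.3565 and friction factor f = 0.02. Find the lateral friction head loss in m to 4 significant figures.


Approach: apply Darcy-Weisbach with the multiple-outlet F-factor, Q = n*q/(3600*1000) m^3/s; v = Q/A; hf = F*f*(L/D)*(v^2/(2g)).
Q = 23*3.416/(3600*1000) = 2.18244e-05 m^3/s
A = pi*(15.92e-3/2)^2 = 1.99056e-04 m^2, so v = Q/A = 0.109640 m/s
hf = 0.3565*0.02*(54/0.01592)*(0.109640^2/(2*9.81)) = 0.01482 m
Therefore the lateral friction head loss = 0.01482 m.


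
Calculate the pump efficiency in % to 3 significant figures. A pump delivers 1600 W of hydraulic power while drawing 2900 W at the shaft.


Approach: apply the efficiency ratio, eta = (P_out/P_in)*100.
eta = (1600 / 2900) * 100 = 55.2 %
Therefore the pump efficiency = 55.2 %.


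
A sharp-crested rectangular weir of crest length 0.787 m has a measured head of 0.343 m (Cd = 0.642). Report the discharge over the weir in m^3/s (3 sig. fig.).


Approach: apply the rectangular weir equation, Q = (2/3)*Cd*L*sqrt(2g)*H^1.5.
Q = (2/3)*0.642*0.787*sqrt(2*9.81)*0.343^1.5 = 0.300 m^3/s
Therefore the discharge over the weir = 0.300 m^3/s.


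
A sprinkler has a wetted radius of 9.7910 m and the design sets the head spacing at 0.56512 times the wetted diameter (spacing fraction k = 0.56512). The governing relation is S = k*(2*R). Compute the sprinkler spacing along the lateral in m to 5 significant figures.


S = 0.56512 * (2 * 9.7910) = 11.066 m
Therefore the sprinkler spacing along the lateral = 11.066 m.


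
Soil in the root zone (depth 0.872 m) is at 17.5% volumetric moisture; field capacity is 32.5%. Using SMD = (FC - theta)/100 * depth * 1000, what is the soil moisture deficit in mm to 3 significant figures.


SMD = (32.5 - 17.5)/100 * 0.872 * 1000 = 131 mm
Therefore the soil moisture deficit = 131 mm.


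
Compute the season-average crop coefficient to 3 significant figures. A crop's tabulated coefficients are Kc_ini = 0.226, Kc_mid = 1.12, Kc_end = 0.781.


Approach: apply a simple seasonal average, Kc_avg = (Kc_ini + Kc_mid + Kc_end)/3.
Kc_avg = (0.226 + 1.12 + 0.781)/3 = 0.709
Therefore the season-average crop coefficient = 0.709.


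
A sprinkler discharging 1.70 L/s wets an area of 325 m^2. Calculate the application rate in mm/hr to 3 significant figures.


Approach: apply the application rate relation, rate = (Q/A)*3600.
rate = (1.70 / 325) * 3600 = 18.8 mm/hr
Therefore the application rate = 18.8 mm/hr.


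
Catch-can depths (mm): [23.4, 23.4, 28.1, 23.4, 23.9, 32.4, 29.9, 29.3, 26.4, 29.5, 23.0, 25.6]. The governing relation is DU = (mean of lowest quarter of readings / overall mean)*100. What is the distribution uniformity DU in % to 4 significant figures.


sorted lowest 3 of 12: [23.0, 23.4, 23.4] -> mean = 23.2667 mm
overall mean = 26.5250 mm
DU = (23.2667/26.5250)*100 = 87.72 %
Therefore the distribution uniformity DU = 87.72 %.


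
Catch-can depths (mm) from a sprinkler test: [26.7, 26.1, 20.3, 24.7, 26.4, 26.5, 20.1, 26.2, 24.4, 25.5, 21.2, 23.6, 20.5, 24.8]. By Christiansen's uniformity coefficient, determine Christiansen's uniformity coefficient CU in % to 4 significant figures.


Approach: apply Christiansen's uniformity coefficient, CU = (1 - mean_abs_deviation/mean)*100.
mean = 24.0714 mm
mean |d_i - mean| = 2.09388 mm
CU = (1 - 2.09388/24.0714)*100 = 91.30 %
Therefore Christiansen's uniformity coefficient CU = 91.30 %.


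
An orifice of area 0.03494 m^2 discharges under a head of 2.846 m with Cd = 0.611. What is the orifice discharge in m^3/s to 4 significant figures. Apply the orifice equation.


Approach: apply the orifice equation, Q = Cd*A*sqrt(2*g*h).
Q = 0.611 * 0.03494 * sqrt(2*9.81*2.846) = 0.1595 m^3/s
Therefore the orifice discharge = 0.1595 m^3/s.


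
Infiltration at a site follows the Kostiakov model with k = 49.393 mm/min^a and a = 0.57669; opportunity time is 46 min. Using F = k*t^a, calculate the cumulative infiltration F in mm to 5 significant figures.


F = 49.393 * 46^0.57669 = 449.33 mm
Therefore the cumulative infiltration F = 449.33 mm.


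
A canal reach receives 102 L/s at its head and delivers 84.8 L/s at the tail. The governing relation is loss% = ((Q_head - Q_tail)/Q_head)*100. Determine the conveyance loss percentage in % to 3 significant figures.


loss = ((102 - 84.8)/102)*100 = 16.9 %
Therefore the conveyance loss percentage = 16.9 %.


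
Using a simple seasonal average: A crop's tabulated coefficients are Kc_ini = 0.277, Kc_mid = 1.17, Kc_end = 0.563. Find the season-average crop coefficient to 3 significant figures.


Approach: apply a simple seasonal average, Kc_avg = (Kc_ini + Kc_mid + Kc_end)/3.
Kc_avg = (0.277 + 1.17 + 0.563)/3 = 0.670
Therefore the season-average crop coefficient = 0.670.


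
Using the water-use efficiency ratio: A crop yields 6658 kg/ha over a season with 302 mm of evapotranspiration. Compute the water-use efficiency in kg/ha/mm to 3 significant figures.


Approach: apply the water-use efficiency ratio, WUE = yield/ET.
WUE = 6658 / 302 = 22.0 kg/ha/mm
Therefore the water-use efficiency = 22.0 kg/ha/mm.


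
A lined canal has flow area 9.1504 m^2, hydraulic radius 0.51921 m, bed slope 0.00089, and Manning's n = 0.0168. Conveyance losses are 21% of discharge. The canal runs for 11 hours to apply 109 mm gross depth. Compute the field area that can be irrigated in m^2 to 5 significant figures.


Approach: apply Manning's equation with a conveyance and depth budget, Q = (1/n)*A*R^(2/3)*S^(1/2); Q_field = Q*(1-loss); Area = Q_field*t/(d/1000).
Step 1 — canal discharge (Manning's equation):
  Q = (1/0.0168) * 9.1504 * 0.51921^(2/3) * 0.00089^(1/2) = 10.49674 m^3/s
Step 2 — delivered flow: Q_field = 10.49674*(1 - 21/100) = 8.292426 m^3/s
Step 3 — volume delivered: V = 8.292426 * 11*3600 = 328380.1 m^3
Step 4 — area served: A = V / (depth/1000) = 328380.1 / 0.109 = 3012700 m^2
Therefore the field area that can be irrigated = 3012700 m^2.


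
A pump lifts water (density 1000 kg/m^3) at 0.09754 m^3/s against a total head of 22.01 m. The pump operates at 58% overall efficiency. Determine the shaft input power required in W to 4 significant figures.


Approach: apply hydraulic power then efficiency conversion, P = rho*g*Q*H; P_in = P/eta.
Step 1 — hydraulic power (P = rho*g*Q*H):
  P = 1000 * 9.81 * 0.09754 * 22.01 = 21060.7 W
Step 2 — input power: P_in = P/eta = 21060.7 / 0.58 = 36310 W
Therefore the shaft input power required = 36310 W.


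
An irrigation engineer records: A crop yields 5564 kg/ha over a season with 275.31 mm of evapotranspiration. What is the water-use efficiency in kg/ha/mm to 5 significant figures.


Approach: apply the water-use efficiency ratio, WUE = yield/ET.
WUE = 5564 / 275.31 = 20.210 kg/ha/mm
Therefore the water-use efficiency = 20.210 kg/ha/mm.


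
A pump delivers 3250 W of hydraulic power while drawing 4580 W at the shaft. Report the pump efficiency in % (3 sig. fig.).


Approach: apply the efficiency ratio, eta = (P_out/P_in)*100.
eta = (3250 / 4580) * 100 = 71.0 %
Therefore the pump efficiency = 71.0 %.


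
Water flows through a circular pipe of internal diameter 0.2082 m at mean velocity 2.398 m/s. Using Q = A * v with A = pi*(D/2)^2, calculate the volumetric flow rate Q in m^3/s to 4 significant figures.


A = pi*(0.2082/2)^2 = 0.0340448 m^2
Q = 0.0340448 * 2.398 = 0.08164 m^3/s
Therefore the volumetric flow rate Q = 0.08164 m^3/s.


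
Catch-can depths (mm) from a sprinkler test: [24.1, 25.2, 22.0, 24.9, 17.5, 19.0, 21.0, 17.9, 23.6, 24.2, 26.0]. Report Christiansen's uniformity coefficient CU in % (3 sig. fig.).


Approach: apply Christiansen's uniformity coefficient, CU = (1 - mean_abs_deviation/mean)*100.
mean = 22.309 mm
mean |d_i - mean| = 2.5719 mm
CU = (1 - 2.5719/22.309)*100 = 88.5 %
Therefore Christiansen's uniformity coefficient CU = 88.5 %.


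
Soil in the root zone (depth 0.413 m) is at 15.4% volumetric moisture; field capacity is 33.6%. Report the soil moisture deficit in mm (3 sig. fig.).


Approach: apply the soil moisture deficit relation, SMD = (FC - theta)/100 * depth * 1000.
SMD = (33.6 - 15.4)/100 * 0.413 * 1000 = 75.2 mm
Therefore the soil moisture deficit = 75.2 mm.


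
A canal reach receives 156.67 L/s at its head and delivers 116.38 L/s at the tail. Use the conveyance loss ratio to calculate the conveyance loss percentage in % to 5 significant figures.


Approach: apply the conveyance loss ratio, loss% = ((Q_head - Q_tail)/Q_head)*100.
loss = ((156.67 - 116.38)/156.67)*100 = 25.716 %
Therefore the conveyance loss percentage = 25.716 %.


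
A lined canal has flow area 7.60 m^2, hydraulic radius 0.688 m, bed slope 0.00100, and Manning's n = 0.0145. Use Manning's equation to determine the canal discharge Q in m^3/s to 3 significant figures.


Approach: apply Manning's equation, Q = (1/n)*A*R^(2/3)*S^(1/2).
Q = (1/0.0145) * 7.60 * 0.688^(2/3) * 0.00100^(1/2) = 12.9 m^3/s
Therefore the canal discharge Q = 12.9 m^3/s.


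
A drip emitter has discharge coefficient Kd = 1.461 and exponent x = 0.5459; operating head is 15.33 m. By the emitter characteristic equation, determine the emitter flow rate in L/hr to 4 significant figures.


Approach: apply the emitter characteristic equation, q = Kd * h^x.
q = 1.461 * 15.33^0.5459 = 6.484 L/hr
Therefore the emitter flow rate = 6.484 L/hr.


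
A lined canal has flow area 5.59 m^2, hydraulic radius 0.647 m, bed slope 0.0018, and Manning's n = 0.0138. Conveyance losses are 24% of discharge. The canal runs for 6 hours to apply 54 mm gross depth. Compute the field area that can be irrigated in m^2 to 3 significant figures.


Approach: apply Manning's equation with a conveyance and depth budget, Q = (1/n)*A*R^(2/3)*S^(1/2); Q_field = Q*(1-loss); Area = Q_field*t/(d/1000).
Step 1 — canal discharge (Manning's equation):
  Q = (1/0.0138) * 5.59 * 0.647^(2/3) * 0.0018^(1/2) = 12.856 m^3/s
Step 2 — delivered flow: Q_field = 12.856*(1 - 24/100) = 9.7705 m^3/s
Step 3 — volume delivered: V = 9.7705 * 6*3600 = 211040 m^3
Step 4 — area served: A = V / (depth/1000) = 211040 / 0.054 = 3910000 m^2
Therefore the field area that can be irrigated = 3910000 m^2.


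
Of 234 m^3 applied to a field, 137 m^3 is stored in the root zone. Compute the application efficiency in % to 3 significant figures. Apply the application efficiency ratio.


Approach: apply the application efficiency ratio, Ea = (stored/applied)*100.
Ea = (137/234)*100 = 58.5 %
Therefore the application efficiency = 58.5 %.


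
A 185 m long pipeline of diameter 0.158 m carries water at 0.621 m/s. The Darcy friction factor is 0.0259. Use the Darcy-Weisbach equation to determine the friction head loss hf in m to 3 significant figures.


Approach: apply the Darcy-Weisbach equation, hf = f*(L/D)*(v^2/(2g)).
hf = 0.0259 * (185/0.158) * (0.621^2 / (2*9.81))
hf = 0.596 m
Therefore the friction head loss hf = 0.596 m.


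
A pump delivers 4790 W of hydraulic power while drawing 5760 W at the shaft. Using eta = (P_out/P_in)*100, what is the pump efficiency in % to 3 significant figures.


eta = (4790 / 5760) * 100 = 83.2 %
Therefore the pump efficiency = 83.2 %.


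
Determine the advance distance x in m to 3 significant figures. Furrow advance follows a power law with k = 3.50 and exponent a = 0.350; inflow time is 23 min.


Approach: apply the power-law advance function, x = k*t^a.
x = 3.50 * 23^0.350 = 10.5 m
Therefore the advance distance x = 10.5 m.


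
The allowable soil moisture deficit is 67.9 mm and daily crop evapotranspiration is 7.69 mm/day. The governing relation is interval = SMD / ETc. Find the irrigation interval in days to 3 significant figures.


interval = 67.9 / 7.69 = 8.83 days
Therefore the irrigation interval = 8.83 days.


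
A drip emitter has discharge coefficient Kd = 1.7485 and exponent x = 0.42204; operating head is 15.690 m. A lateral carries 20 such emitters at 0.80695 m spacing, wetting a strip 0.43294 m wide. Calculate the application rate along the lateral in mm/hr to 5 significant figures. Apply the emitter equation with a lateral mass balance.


Approach: apply the emitter equation with a lateral mass balance, q = Kd*h^x; Q = n*q; rate = Q/(n*spacing*width).
Step 1 — single emitter flow (q = Kd*h^x):
  q = 1.7485 * 15.690^0.42204 = 5.588128 L/hr
Step 2 — total lateral flow: Q = 20 * 5.588128 = 111.7626 L/hr
Step 3 — wetted area: A = 20 * 0.80695 * 0.43294 = 6.987219 m^2
Step 4 — application rate: Q/A = 111.7626/6.987219 = 15.995 mm/hr
Therefore the application rate along the lateral = 15.995 mm/hr.


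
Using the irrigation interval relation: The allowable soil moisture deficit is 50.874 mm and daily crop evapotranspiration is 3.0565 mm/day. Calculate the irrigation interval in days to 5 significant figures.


Approach: apply the irrigation interval relation, interval = SMD / ETc.
interval = 50.874 / 3.0565 = 16.645 days
Therefore the irrigation interval = 16.645 days.


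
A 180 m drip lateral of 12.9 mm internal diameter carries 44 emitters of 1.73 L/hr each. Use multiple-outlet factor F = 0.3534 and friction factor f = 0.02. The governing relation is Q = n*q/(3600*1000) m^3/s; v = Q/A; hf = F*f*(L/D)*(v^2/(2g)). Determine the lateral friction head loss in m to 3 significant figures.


Q = 44*1.73/(3600*1000) = 2.1144e-05 m^3/s
A = pi*(12.9e-3/2)^2 = 1.3070e-04 m^2, so v = Q/A = 0.16178 m/s
hf = 0.3534*0.02*(180/0.0129)*(0.16178^2/(2*9.81)) = 0.132 m
Therefore the lateral friction head loss = 0.132 m.


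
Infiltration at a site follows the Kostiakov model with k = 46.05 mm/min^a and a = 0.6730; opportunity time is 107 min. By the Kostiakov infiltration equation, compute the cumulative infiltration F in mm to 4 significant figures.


Approach: apply the Kostiakov infiltration equation, F = k*t^a.
F = 46.05 * 107^0.6730 = 1069 mm
Therefore the cumulative infiltration F = 1069 mm.


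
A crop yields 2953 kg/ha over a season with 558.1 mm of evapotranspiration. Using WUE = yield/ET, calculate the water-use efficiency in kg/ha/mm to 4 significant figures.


WUE = 2953 / 558.1 = 5.291 kg/ha/mm
Therefore the water-use efficiency = 5.291 kg/ha/mm.


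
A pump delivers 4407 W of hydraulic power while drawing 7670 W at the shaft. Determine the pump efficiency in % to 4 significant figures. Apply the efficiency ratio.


Approach: apply the efficiency ratio, eta = (P_out/P_in)*100.
eta = (4407 / 7670) * 100 = 57.46 %
Therefore the pump efficiency = 57.46 %.


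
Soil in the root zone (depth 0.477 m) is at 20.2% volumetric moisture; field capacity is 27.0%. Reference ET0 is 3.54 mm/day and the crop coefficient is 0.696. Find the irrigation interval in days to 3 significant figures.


Approach: apply soil-water budget scheduling, SMD = (FC-theta)/100*depth*1000; ETc = ET0*Kc; interval = SMD/ETc.
Step 1 — soil moisture deficit:
  SMD = (27.0 - 20.2)/100 * 0.477 * 1000 = 32.436 mm
Step 2 — daily crop ET (ETc = ET0*Kc):
  ETc = 3.54 * 0.696 = 2.4638 mm/day
Step 3 — irrigation interval (SMD/ETc):
  interval = 32.436 / 2.4638 = 13.2 days
Therefore the irrigation interval = 13.2 days.


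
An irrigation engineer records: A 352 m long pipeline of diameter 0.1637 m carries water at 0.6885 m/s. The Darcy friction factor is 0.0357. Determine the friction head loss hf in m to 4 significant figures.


Approach: apply the Darcy-Weisbach equation, hf = f*(L/D)*(v^2/(2g)).
hf = 0.0357 * (352/0.1637) * (0.6885^2 / (2*9.81))
hf = 1.855 m
Therefore the friction head loss hf = 1.855 m.


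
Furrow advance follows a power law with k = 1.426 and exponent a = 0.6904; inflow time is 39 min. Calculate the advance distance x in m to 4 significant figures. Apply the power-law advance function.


Approach: apply the power-law advance function, x = k*t^a.
x = 1.426 * 39^0.6904 = 17.89 m
Therefore the advance distance x = 17.89 m.


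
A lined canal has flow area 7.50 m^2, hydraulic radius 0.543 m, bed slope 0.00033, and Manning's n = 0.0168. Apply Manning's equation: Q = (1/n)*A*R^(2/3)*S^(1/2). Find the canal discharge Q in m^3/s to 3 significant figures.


Q = (1/0.0168) * 7.50 * 0.543^(2/3) * 0.00033^(1/2) = 5.40 m^3/s
Therefore the canal discharge Q = 5.40 m^3/s.


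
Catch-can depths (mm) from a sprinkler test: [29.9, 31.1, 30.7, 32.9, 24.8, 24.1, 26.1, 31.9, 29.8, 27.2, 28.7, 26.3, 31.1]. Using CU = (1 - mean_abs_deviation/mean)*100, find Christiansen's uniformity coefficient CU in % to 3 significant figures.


mean = 28.815 mm
mean |d_i - mean| = 2.4142 mm
CU = (1 - 2.4142/28.815)*100 = 91.6 %
Therefore Christiansen's uniformity coefficient CU = 91.6 %.


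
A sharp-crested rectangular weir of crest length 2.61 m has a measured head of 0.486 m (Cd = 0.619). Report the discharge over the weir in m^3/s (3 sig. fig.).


Approach: apply the rectangular weir equation, Q = (2/3)*Cd*L*sqrt(2g)*H^1.5.
Q = (2/3)*0.619*2.61*sqrt(2*9.81)*0.486^1.5 = 1.62 m^3/s
Therefore the discharge over the weir = 1.62 m^3/s.


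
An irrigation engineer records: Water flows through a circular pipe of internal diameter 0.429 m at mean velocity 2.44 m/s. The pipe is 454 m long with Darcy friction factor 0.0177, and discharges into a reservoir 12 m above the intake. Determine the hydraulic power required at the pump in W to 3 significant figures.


Approach: apply continuity + Darcy-Weisbach + hydraulic power, Q = A*v; hf = f*(L/D)*(v^2/(2g)); H = static + hf; P = rho*g*Q*H.
Step 1 — flow rate (continuity, Q = A*v):
  A = pi*(0.429/2)^2 = 0.14455 m^2
  Q = 0.14455 * 2.44 = 0.35269 m^3/s
Step 2 — friction head loss (Darcy-Weisbach):
  hf = 0.0177 * (454/0.429) * (2.44^2 / (2*9.81))
  hf = 5.6840 m
Step 3 — total head: H = 12 + 5.6840 = 17.684 m
Step 4 — hydraulic power (P = rho*g*Q*H):
  P = 1000 * 9.81 * 0.35269 * 17.684 = 61200 W
Therefore the hydraulic power required at the pump = 61200 W.


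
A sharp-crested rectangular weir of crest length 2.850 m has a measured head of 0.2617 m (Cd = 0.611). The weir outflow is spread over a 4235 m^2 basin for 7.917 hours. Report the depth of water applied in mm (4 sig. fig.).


Approach: apply the rectangular weir equation with a volume-to-depth conversion, Q = (2/3)*Cd*L*sqrt(2g)*H^1.5; d = Q*t/A * 1000.
Step 1 — weir discharge:
  Q = (2/3)*0.611*2.850*sqrt(2*9.81)*0.2617^1.5 = 0.688414 m^3/s
Step 2 — volume: V = 0.688414 * 7.917*3600 = 19620.6 m^3
Step 3 — depth: d = V/A * 1000 = 19620.6/4235 * 1000 = 4633 mm
Therefore the depth of water applied = 4633 mm.


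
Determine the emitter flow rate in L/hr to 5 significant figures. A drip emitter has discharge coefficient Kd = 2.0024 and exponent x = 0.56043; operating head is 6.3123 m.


Approach: apply the emitter characteristic equation, q = Kd * h^x.
q = 2.0024 * 6.3123^0.56043 = 5.6234 L/hr
Therefore the emitter flow rate = 5.6234 L/hr.


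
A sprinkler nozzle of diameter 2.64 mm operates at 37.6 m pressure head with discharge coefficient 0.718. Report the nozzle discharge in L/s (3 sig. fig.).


Approach: apply the orifice equation, Q = Cd*A*sqrt(2*g*h), A = pi*(d/2)^2.
A = pi*(2.64e-3/2)^2 = 5.4739e-06 m^2
Q = 0.718 * 5.4739e-06 * sqrt(2*9.81*37.6) * 1000 = 0.107 L/s
Therefore the nozzle discharge = 0.107 L/s.


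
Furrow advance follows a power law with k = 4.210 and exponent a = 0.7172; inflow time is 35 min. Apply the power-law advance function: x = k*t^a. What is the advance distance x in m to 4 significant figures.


x = 4.210 * 35^0.7172 = 53.91 m
Therefore the advance distance x = 53.91 m.


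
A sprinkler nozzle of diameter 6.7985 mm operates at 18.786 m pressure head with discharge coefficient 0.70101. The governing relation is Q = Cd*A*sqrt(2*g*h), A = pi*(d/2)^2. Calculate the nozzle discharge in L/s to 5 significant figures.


A = pi*(6.7985e-3/2)^2 = 3.630079e-05 m^2
Q = 0.70101 * 3.630079e-05 * sqrt(2*9.81*18.786) * 1000 = 0.48855 L/s
Therefore the nozzle discharge = 0.48855 L/s.


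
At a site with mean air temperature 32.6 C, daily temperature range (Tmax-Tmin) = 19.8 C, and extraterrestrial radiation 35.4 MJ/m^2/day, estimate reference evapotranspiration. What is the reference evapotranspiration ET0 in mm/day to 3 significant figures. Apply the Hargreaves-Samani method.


Approach: apply the Hargreaves-Samani method, ET0 = 0.0023*(Tmean+17.8)*sqrt(Tmax-Tmin)*0.408*Ra.
ET0 = 0.0023*(32.6+17.8)*sqrt(19.8)*0.408*35.4 = 7.45 mm/day
Therefore the reference evapotranspiration ET0 = 7.45 mm/day.


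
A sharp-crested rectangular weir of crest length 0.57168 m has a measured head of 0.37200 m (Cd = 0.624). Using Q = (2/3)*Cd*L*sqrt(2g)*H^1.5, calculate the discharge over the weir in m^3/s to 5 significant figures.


Q = (2/3)*0.624*0.57168*sqrt(2*9.81)*0.37200^1.5 = 0.23901 m^3/s
Therefore the discharge over the weir = 0.23901 m^3/s.


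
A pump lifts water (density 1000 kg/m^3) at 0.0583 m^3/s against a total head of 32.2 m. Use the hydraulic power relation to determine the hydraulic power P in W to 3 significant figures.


Approach: apply the hydraulic power relation, P = rho*g*Q*H.
P = 1000 * 9.81 * 0.0583 * 32.2 = 18400 W
Therefore the hydraulic power P = 18400 W.


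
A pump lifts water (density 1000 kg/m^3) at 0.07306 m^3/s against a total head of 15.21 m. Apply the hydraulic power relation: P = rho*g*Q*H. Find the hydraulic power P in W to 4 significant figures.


P = 1000 * 9.81 * 0.07306 * 15.21 = 10900 W
Therefore the hydraulic power P = 10900 W.


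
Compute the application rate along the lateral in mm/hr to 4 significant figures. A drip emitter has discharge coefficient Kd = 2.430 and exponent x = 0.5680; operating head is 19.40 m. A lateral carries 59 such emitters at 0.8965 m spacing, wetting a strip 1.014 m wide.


Approach: apply the emitter equation with a lateral mass balance, q = Kd*h^x; Q = n*q; rate = Q/(n*spacing*width).
Step 1 — single emitter flow (q = Kd*h^x):
  q = 2.430 * 19.40^0.5680 = 13.0942 L/hr
Step 2 — total lateral flow: Q = 59 * 13.0942 = 772.555 L/hr
Step 3 — wetted area: A = 59 * 0.8965 * 1.014 = 53.6340 m^2
Step 4 — application rate: Q/A = 772.555/53.6340 = 14.40 mm/hr
Therefore the application rate along the lateral = 14.40 mm/hr.


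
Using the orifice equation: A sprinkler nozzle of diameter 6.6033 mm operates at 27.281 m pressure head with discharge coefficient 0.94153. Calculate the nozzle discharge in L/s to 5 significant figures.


Approach: apply the orifice equation, Q = Cd*A*sqrt(2*g*h), A = pi*(d/2)^2.
A = pi*(6.6033e-3/2)^2 = 3.424616e-05 m^2
Q = 0.94153 * 3.424616e-05 * sqrt(2*9.81*27.281) * 1000 = 0.74598 L/s
Therefore the nozzle discharge = 0.74598 L/s.


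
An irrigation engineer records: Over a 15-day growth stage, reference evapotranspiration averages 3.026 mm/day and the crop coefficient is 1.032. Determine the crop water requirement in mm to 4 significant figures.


Approach: apply the crop water requirement relation, CWR = ET0 * Kc * days.
CWR = 3.026 * 1.032 * 15 = 46.84 mm
Therefore the crop water requirement = 46.84 mm.


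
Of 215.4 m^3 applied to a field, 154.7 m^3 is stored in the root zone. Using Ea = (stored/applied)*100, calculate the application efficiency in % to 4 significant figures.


Ea = (154.7/215.4)*100 = 71.82 %
Therefore the application efficiency = 71.82 %.


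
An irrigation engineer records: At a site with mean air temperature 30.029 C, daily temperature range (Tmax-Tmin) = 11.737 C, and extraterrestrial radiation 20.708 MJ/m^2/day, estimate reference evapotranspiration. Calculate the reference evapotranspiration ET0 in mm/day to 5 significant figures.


Approach: apply the Hargreaves-Samani method, ET0 = 0.0023*(Tmean+17.8)*sqrt(Tmax-Tmin)*0.408*Ra.
ET0 = 0.0023*(30.029+17.8)*sqrt(11.737)*0.408*20.708 = 3.1842 mm/day
Therefore the reference evapotranspiration ET0 = 3.1842 mm/day.


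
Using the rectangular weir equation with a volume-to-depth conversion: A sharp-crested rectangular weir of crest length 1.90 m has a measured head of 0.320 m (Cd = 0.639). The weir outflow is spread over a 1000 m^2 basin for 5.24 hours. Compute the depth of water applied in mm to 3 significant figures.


Approach: apply the rectangular weir equation with a volume-to-depth conversion, Q = (2/3)*Cd*L*sqrt(2g)*H^1.5; d = Q*t/A * 1000.
Step 1 — weir discharge:
  Q = (2/3)*0.639*1.90*sqrt(2*9.81)*0.320^1.5 = 0.64899 m^3/s
Step 2 — volume: V = 0.64899 * 5.24*3600 = 12243 m^3
Step 3 — depth: d = V/A * 1000 = 12243/1000 * 1000 = 12200 mm
Therefore the depth of water applied = 12200 mm.


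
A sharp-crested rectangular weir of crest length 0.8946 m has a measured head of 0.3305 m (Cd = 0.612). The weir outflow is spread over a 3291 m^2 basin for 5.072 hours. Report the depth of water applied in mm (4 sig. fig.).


Approach: apply the rectangular weir equation with a volume-to-depth conversion, Q = (2/3)*Cd*L*sqrt(2g)*H^1.5; d = Q*t/A * 1000.
Step 1 — weir discharge:
  Q = (2/3)*0.612*0.8946*sqrt(2*9.81)*0.3305^1.5 = 0.307182 m^3/s
Step 2 — volume: V = 0.307182 * 5.072*3600 = 5608.90 m^3
Step 3 — depth: d = V/A * 1000 = 5608.90/3291 * 1000 = 1704 mm
Therefore the depth of water applied = 1704 mm.


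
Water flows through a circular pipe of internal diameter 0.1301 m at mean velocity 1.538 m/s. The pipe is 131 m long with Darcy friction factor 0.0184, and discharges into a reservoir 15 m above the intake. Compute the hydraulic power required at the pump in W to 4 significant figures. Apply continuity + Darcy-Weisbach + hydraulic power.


Approach: apply continuity + Darcy-Weisbach + hydraulic power, Q = A*v; hf = f*(L/D)*(v^2/(2g)); H = static + hf; P = rho*g*Q*H.
Step 1 — flow rate (continuity, Q = A*v):
  A = pi*(0.1301/2)^2 = 0.0132937 m^2
  Q = 0.0132937 * 1.538 = 0.0204456 m^3/s
Step 2 — friction head loss (Darcy-Weisbach):
  hf = 0.0184 * (131/0.1301) * (1.538^2 / (2*9.81))
  hf = 2.23370 m
Step 3 — total head: H = 15 + 2.23370 = 17.2337 m
Step 4 — hydraulic power (P = rho*g*Q*H):
  P = 1000 * 9.81 * 0.0204456 * 17.2337 = 3457 W
Therefore the hydraulic power required at the pump = 3457 W.


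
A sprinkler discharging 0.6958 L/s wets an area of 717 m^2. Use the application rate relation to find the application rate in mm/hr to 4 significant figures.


Approach: apply the application rate relation, rate = (Q/A)*3600.
rate = (0.6958 / 717) * 3600 = 3.494 mm/hr
Therefore the application rate = 3.494 mm/hr.


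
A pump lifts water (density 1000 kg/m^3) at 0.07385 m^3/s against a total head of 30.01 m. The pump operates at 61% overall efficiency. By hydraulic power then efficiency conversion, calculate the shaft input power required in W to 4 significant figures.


Approach: apply hydraulic power then efficiency conversion, P = rho*g*Q*H; P_in = P/eta.
Step 1 — hydraulic power (P = rho*g*Q*H):
  P = 1000 * 9.81 * 0.07385 * 30.01 = 21741.3 W
Step 2 — input power: P_in = P/eta = 21741.3 / 0.61 = 35640 W
Therefore the shaft input power required = 35640 W.


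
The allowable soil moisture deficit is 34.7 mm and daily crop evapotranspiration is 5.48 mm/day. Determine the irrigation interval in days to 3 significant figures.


Approach: apply the irrigation interval relation, interval = SMD / ETc.
interval = 34.7 / 5.48 = 6.33 days
Therefore the irrigation interval = 6.33 days.


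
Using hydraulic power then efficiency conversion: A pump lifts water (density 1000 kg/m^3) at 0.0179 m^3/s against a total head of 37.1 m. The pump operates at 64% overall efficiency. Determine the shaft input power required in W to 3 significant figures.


Approach: apply hydraulic power then efficiency conversion, P = rho*g*Q*H; P_in = P/eta.
Step 1 — hydraulic power (P = rho*g*Q*H):
  P = 1000 * 9.81 * 0.0179 * 37.1 = 6514.7 W
Step 2 — input power: P_in = P/eta = 6514.7 / 0.64 = 10200 W
Therefore the shaft input power required = 10200 W.


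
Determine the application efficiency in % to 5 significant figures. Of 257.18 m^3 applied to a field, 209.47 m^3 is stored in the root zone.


Approach: apply the application efficiency ratio, Ea = (stored/applied)*100.
Ea = (209.47/257.18)*100 = 81.449 %
Therefore the application efficiency = 81.449 %.


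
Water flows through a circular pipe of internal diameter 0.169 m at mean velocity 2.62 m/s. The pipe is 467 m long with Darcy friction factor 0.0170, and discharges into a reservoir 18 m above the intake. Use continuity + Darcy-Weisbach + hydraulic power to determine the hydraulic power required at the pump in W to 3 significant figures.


Approach: apply continuity + Darcy-Weisbach + hydraulic power, Q = A*v; hf = f*(L/D)*(v^2/(2g)); H = static + hf; P = rho*g*Q*H.
Step 1 — flow rate (continuity, Q = A*v):
  A = pi*(0.169/2)^2 = 0.022432 m^2
  Q = 0.022432 * 2.62 = 0.058771 m^3/s
Step 2 — friction head loss (Darcy-Weisbach):
  hf = 0.0170 * (467/0.169) * (2.62^2 / (2*9.81))
  hf = 16.435 m
Step 3 — total head: H = 18 + 16.435 = 34.435 m
Step 4 — hydraulic power (P = rho*g*Q*H):
  P = 1000 * 9.81 * 0.058771 * 34.435 = 19900 W
Therefore the hydraulic power required at the pump = 19900 W.


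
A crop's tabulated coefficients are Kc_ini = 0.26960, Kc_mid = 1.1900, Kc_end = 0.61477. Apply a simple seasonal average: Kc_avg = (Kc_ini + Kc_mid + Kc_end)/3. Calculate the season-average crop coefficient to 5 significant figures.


Kc_avg = (0.26960 + 1.1900 + 0.61477)/3 = 0.69146
Therefore the season-average crop coefficient = 0.69146.


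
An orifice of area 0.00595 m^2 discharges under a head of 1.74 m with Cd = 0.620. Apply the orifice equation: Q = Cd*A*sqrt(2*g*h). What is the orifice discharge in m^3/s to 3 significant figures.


Q = 0.620 * 0.00595 * sqrt(2*9.81*1.74) = 0.0216 m^3/s
Therefore the orifice discharge = 0.0216 m^3/s.


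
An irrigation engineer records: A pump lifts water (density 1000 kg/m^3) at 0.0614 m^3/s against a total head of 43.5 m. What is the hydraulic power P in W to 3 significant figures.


Approach: apply the hydraulic power relation, P = rho*g*Q*H.
P = 1000 * 9.81 * 0.0614 * 43.5 = 26200 W
Therefore the hydraulic power P = 26200 W.


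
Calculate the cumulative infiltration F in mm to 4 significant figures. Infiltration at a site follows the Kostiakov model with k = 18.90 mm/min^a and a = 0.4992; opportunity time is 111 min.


Approach: apply the Kostiakov infiltration equation, F = k*t^a.
F = 18.90 * 111^0.4992 = 198.4 mm
Therefore the cumulative infiltration F = 198.4 mm.


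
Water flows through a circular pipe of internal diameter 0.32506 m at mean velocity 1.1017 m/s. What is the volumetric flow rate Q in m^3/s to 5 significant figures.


Approach: apply the continuity equation for pipe flow, Q = A * v with A = pi*(D/2)^2.
A = pi*(0.32506/2)^2 = 0.08298831 m^2
Q = 0.08298831 * 1.1017 = 0.091428 m^3/s
Therefore the volumetric flow rate Q = 0.091428 m^3/s.


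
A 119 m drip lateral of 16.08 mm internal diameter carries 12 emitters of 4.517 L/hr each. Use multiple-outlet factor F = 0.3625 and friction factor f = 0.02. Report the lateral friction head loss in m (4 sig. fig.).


Approach: apply Darcy-Weisbach with the multiple-outlet F-factor, Q = n*q/(3600*1000) m^3/s; v = Q/A; hf = F*f*(L/D)*(v^2/(2g)).
Q = 12*4.517/(3600*1000) = 1.50567e-05 m^3/s
A = pi*(16.08e-3/2)^2 = 2.03078e-04 m^2, so v = Q/A = 0.0741424 m/s
hf = 0.3625*0.02*(119/0.01608)*(0.0741424^2/(2*9.81)) = 0.01503 m
Therefore the lateral friction head loss = 0.01503 m.
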